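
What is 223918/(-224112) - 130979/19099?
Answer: -16815287765/2140157544 ≈ -7.8570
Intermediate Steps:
223918/(-224112) - 130979/19099 = 223918*(-1/224112) - 130979*1/19099 = -111959/112056 - 130979/19099 = -16815287765/2140157544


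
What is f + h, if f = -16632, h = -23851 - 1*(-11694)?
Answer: -28789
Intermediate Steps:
h = -12157 (h = -23851 + 11694 = -12157)
f + h = -16632 - 12157 = -28789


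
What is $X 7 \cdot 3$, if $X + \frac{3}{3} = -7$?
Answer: $-168$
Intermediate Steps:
$X = -8$ ($X = -1 - 7 = -8$)
$X 7 \cdot 3 = \left(-8\right) 7 \cdot 3 = \left(-56\right) 3 = -168$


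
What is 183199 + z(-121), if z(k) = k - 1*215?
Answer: 182863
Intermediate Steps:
z(k) = -215 + k (z(k) = k - 215 = -215 + k)
183199 + z(-121) = 183199 + (-215 - 121) = 183199 - 336 = 182863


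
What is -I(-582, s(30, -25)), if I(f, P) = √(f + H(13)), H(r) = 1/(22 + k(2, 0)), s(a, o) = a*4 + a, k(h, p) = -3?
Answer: -I*√210083/19 ≈ -24.124*I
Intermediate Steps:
s(a, o) = 5*a (s(a, o) = 4*a + a = 5*a)
H(r) = 1/19 (H(r) = 1/(22 - 3) = 1/19)
I(f, P) = √(1/19 + f) (I(f, P) = √(f + 1/19) = √(1/19 + f))
-I(-582, s(30, -25)) = -√(19 + 361*(-582))/19 = -√(19 - 210102)/19 = -√(-210083)/19 = -I*√210083/19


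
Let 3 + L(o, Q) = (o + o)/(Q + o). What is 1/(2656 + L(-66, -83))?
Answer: 149/395429 ≈ 0.00037681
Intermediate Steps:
L(o, Q) = -3 + 2*o/(Q + o) (L(o, Q) = -3 + (o + o)/(Q + o) = -3 + (2*o)/(Q + o) = -3 + 2*o/(Q + o))
1/(2656 + L(-66, -83)) = 1/(2656 + (-1*(-66) - 3*(-83))/(-83 - 66)) = 1/(2656 + (66 + 249)/(-149)) = 1/(2656 - 1/149*315) = 1/(2656 - 315/149) = 1/(395429/149) = 149/395429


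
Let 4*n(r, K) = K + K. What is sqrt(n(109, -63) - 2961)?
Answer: 3*I*sqrt(1330)/2 ≈ 54.704*I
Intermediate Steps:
n(r, K) = K/2 (n(r, K) = (K + K)/4 = (2*K)/4 = K/2)
sqrt(n(109, -63) - 2961) = sqrt((1/2)*(-63) - 2961) = sqrt(-63/2 - 2961) = sqrt(-5985/2) = 3*I*sqrt(1330)/2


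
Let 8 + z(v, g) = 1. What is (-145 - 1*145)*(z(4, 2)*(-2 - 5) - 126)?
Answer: 22330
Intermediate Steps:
z(v, g) = -7 (z(v, g) = -8 + 1 = -7)
(-145 - 1*145)*(z(4, 2)*(-2 - 5) - 126) = (-145 - 1*145)*(-7*(-2 - 5) - 126) = (-145 - 145)*(-7*(-7) - 126) = -290*(49 - 126) = -290*(-77) = 22330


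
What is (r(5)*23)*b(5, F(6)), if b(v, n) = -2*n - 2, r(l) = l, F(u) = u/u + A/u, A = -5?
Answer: -805/3 ≈ -268.33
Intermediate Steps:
F(u) = 1 - 5/u (F(u) = u/u - 5/u = 1 - 5/u)
b(v, n) = -2 - 2*n
(r(5)*23)*b(5, F(6)) = (5*23)*(-2 - 2*(-5 + 6)/6) = 115*(-2 - 1/3) = 115*(-7/3) = -805/3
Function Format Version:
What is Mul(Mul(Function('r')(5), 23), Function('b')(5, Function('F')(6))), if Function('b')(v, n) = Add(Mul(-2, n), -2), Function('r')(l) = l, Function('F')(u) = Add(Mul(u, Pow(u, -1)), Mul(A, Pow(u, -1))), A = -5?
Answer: Rational(-805, 3) ≈ -268.33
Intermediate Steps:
Function('F')(u) = Add(1, Mul(-5, Pow(u, -1))) (Function('F')(u) = Add(Mul(u, Pow(u, -1)), Mul(-5, Pow(u, -1))) = Add(1, Mul(-5, Pow(u, -1))))
Function('b')(v, n) = Add(-2, Mul(-2, n))
Mul(Mul(Function('r')(5), 23), Function('b')(5, Function('F')(6))) = Mul(Mul(5, 23), Add(-2, Mul(-2, Mul(Pow(6, -1), Add(-5, 6))))) = Mul(115, Add(-2, Mul(-2, Mul(Rational(1, 6), 1)))) = Mul(115, Add(-2, Mul(-2, Rational(1, 6)))) = Mul(115, Add(-2, Rational(-1, 3))) = Mul(115, Rational(-7, 3)) = Rational(-805, 3)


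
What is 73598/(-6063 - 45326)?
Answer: -73598/51389 ≈ -1.4322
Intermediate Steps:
73598/(-6063 - 45326) = 73598/(-51389) = 73598*(-1/51389) = -73598/51389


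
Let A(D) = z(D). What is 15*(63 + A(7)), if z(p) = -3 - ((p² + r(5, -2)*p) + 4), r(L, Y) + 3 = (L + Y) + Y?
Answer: 315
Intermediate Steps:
r(L, Y) = -3 + L + 2*Y (r(L, Y) = -3 + ((L + Y) + Y) = -3 + (L + 2*Y) = -3 + L + 2*Y)
z(p) = -7 - p² + 2*p (z(p) = -3 - ((p² + (-3 + 5 + 2*(-2))*p) + 4) = -3 - ((p² + (-3 + 5 - 4)*p) + 4) = -3 - ((p² - 2*p) + 4) = -3 - (4 + p² - 2*p) = -3 + (-4 - p² + 2*p) = -7 - p² + 2*p)
A(D) = -7 - D² + 2*D
15*(63 + A(7)) = 15*(63 + (-7 - 1*7² + 2*7)) = 15*(63 + (-7 - 1*49 + 14)) = 15*(63 + (-7 - 49 + 14)) = 15*(63 - 42) = 15*21 = 315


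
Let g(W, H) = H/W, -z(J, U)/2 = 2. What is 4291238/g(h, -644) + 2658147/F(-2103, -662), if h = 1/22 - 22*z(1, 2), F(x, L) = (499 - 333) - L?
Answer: -442855937/759 ≈ -5.8347e+5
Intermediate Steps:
z(J, U) = -4 (z(J, U) = -2*2 = -4)
F(x, L) = 166 - L
h = 1937/22 (h = 1/22 - 22*(-4) = 1/22 + 88 = 1937/22 ≈ 88.045)
4291238/g(h, -644) + 2658147/F(-2103, -662) = 4291238/((-644/1937/22)) + 2658147/(166 - 1*(-662)) = 4291238/((-644*22/1937)) + 2658147/(166 + 662) = 4291238/(-14168/1937) + 2658147/828 = 4291238*(-1937/14168) + 2658147*(1/828) = -593723429/1012 + 886049/276 = -442855937/759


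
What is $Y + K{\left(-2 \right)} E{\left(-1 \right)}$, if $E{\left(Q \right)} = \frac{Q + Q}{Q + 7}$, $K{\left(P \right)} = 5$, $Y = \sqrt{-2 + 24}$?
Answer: $- \frac{5}{3} + \sqrt{22} \approx 3.0238$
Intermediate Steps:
$Y = \sqrt{22} \approx 4.6904$
$E{\left(Q \right)} = \frac{2 Q}{7 + Q}$
$Y + K{\left(-2 \right)} E{\left(-1 \right)} = \sqrt{22} + 5 \cdot 2 \left(-1\right) \frac{1}{7 - 1} = \sqrt{22} + 5 \cdot 2 \left(-1\right) \frac{1}{6} = \sqrt{22} + 5 \left(- \frac{1}{3}\right) = \sqrt{22} - \frac{5}{3} = - \frac{5}{3} + \sqrt{22}$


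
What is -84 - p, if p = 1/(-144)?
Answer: -12095/144 ≈ -83.993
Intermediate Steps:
p = -1/144 ≈ -0.0069444
-84 - p = -84 - 1*(-1/144) = -84 + 1/144 = -12095/144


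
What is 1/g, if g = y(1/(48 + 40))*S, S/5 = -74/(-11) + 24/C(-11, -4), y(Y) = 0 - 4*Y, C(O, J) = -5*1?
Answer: -121/53 ≈ -2.2830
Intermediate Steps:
C(O, J) = -5
y(Y) = -4*Y
S = 106/11 (S = 5*(-74/(-11) + 24/(-5)) = 5*(-74*(-1/11) + 24*(-1/5)) = 5*(74/11 - 24/5) = 5*(106/55) = 106/11 ≈ 9.6364)
g = -53/121 (g = -4/(48 + 40)*(106/11) = -4/88*(106/11) = -4*1/88*(106/11) = -1/22*106/11 = -53/121 ≈ -0.43802)
1/g = 1/(-53/121) = -121/53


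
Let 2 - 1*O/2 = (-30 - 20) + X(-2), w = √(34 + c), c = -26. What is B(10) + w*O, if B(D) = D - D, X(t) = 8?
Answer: 176*√2 ≈ 248.90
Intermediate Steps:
B(D) = 0
w = 2*√2 (w = √(34 - 26) = √8 = 2*√2 ≈ 2.8284)
O = 88 (O = 4 - 2*((-30 - 20) + 8) = 4 - 2*(-50 + 8) = 4 - 2*(-42) = 4 + 84 = 88)
B(10) + w*O = 0 + (2*√2)*88 = 0 + 176*√2 = 176*√2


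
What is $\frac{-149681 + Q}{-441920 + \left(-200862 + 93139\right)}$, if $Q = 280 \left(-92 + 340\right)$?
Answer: $\frac{80241}{549643} \approx 0.14599$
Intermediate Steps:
$Q = 69440$ ($Q = 280 \cdot 248 = 69440$)
$\frac{-149681 + Q}{-441920 + \left(-200862 + 93139\right)} = \frac{-149681 + 69440}{-441920 + \left(-200862 + 93139\right)} = - \frac{80241}{-441920 - 107723} = - \frac{80241}{-549643} = \left(-80241\right) \left(- \frac{1}{549643}\right) = \frac{80241}{549643}$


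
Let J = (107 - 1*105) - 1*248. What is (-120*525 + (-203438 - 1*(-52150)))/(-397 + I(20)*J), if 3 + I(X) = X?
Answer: 214288/4579 ≈ 46.798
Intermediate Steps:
I(X) = -3 + X
J = -246 (J = (107 - 105) - 248 = 2 - 248 = -246)
(-120*525 + (-203438 - 1*(-52150)))/(-397 + I(20)*J) = (-120*525 + (-203438 - 1*(-52150)))/(-397 + (-3 + 20)*(-246)) = (-63000 + (-203438 + 52150))/(-397 + 17*(-246)) = (-63000 - 151288)/(-397 - 4182) = -214288/(-4579) = -214288*(-1/4579) = 214288/4579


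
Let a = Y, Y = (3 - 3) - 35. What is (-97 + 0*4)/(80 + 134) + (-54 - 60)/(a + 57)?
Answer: -13265/2354 ≈ -5.6351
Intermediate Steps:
Y = -35 (Y = 0 - 35 = -35)
a = -35
(-97 + 0*4)/(80 + 134) + (-54 - 60)/(a + 57) = (-97 + 0*4)/(80 + 134) + (-54 - 60)/(-35 + 57) = (-97 + 0)/214 - 114/22 = -97*1/214 - 114*1/22 = -97/214 - 57/11 = -13265/2354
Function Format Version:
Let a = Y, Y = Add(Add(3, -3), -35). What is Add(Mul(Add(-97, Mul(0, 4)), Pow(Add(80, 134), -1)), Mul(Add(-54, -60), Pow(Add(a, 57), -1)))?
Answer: Rational(-13265, 2354) ≈ -5.6351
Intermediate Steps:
Y = -35 (Y = Add(0, -35) = -35)
a = -35
Add(Mul(Add(-97, Mul(0, 4)), Pow(Add(80, 134), -1)), Mul(Add(-54, -60), Pow(Add(a, 57), -1))) = Add(Mul(Add(-97, Mul(0, 4)), Pow(Add(80, 134), -1)), Mul(Add(-54, -60), Pow(Add(-35, 57), -1))) = Add(Mul(Add(-97, 0), Pow(214, -1)), Mul(-114, Pow(22, -1))) = Add(Mul(-97, Rational(1, 214)), Mul(-114, Rational(1, 22))) = Add(Rational(-97, 214), Rational(-57, 11)) = Rational(-13265, 2354)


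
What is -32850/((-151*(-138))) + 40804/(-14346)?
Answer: -110128321/24911829 ≈ -4.4207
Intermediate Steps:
-32850/((-151*(-138))) + 40804/(-14346) = -32850/20838 + 40804*(-1/14346) = -32850*1/20838 - 20402/7173 = -5475/3473 - 20402/7173 = -110128321/24911829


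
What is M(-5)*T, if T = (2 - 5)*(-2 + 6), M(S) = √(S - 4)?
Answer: -36*I ≈ -36.0*I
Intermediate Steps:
M(S) = √(-4 + S)
T = -12 (T = -3*4 = -12)
M(-5)*T = √(-4 - 5)*(-12) = √(-9)*(-12) = (3*I)*(-12) = -36*I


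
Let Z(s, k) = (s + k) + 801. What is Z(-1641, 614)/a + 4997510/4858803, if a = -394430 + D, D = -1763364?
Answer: 5392347591209/5242147980291 ≈ 1.0287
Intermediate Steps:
Z(s, k) = 801 + k + s (Z(s, k) = (k + s) + 801 = 801 + k + s)
a = -2157794 (a = -394430 - 1763364 = -2157794)
Z(-1641, 614)/a + 4997510/4858803 = (801 + 614 - 1641)/(-2157794) + 4997510/4858803 = -226*(-1/2157794) + 4997510*(1/4858803) = 113/1078897 + 4997510/4858803 = 5392347591209/5242147980291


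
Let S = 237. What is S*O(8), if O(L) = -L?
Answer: -1896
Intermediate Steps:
S*O(8) = 237*(-1*8) = 237*(-8) = -1896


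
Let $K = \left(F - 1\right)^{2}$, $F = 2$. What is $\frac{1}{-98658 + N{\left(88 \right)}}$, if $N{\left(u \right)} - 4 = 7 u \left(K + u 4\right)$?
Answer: $\frac{1}{118794} \approx 8.4179 \cdot 10^{-6}$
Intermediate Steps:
$K = 1$ ($K = \left(2 - 1\right)^{2} = 1^{2} = 1$)
$N{\left(u \right)} = 4 + 7 u \left(1 + 4 u\right)$ ($N{\left(u \right)} = 4 + 7 u \left(1 + u 4\right) = 4 + 7 u \left(1 + 4 u\right)$)
$\frac{1}{-98658 + N{\left(88 \right)}} = \frac{1}{-98658 + \left(4 + 7 \cdot 88 + 28 \cdot 88^{2}\right)} = \frac{1}{-98658 + \left(4 + 616 + 28 \cdot 7744\right)} = \frac{1}{-98658 + \left(4 + 616 + 216832\right)} = \frac{1}{-98658 + 217452} = \frac{1}{118794}$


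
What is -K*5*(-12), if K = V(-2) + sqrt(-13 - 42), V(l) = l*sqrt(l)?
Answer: 60*I*(sqrt(55) - 2*sqrt(2)) ≈ 275.27*I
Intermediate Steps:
V(l) = l**(3/2)
K = I*sqrt(55) - 2*I*sqrt(2) (K = (-2)**(3/2) + sqrt(-13 - 42) = -2*I*sqrt(2) + sqrt(-55) = -2*I*sqrt(2) + I*sqrt(55) = I*sqrt(55) - 2*I*sqrt(2) ≈ 4.5878*I)
-K*5*(-12) = -I*(sqrt(55) - 2*sqrt(2))*5*(-12) = -I*(sqrt(55) - 2*sqrt(2))*(-60) = -(-60)*I*(sqrt(55) - 2*sqrt(2)) = 60*I*(sqrt(55) - 2*sqrt(2))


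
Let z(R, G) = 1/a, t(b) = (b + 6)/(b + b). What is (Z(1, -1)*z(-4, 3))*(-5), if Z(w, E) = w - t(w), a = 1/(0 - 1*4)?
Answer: -50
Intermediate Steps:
t(b) = (6 + b)/(2*b) (t(b) = (6 + b)/((2*b)) = (6 + b)*(1/(2*b)) = (6 + b)/(2*b))
a = -1/4 (a = 1/(0 - 4) = 1/(-4) = -1/4 ≈ -0.25000)
Z(w, E) = w - (6 + w)/(2*w)
z(R, G) = -4 (z(R, G) = 1/(-1/4) = -4)
(Z(1, -1)*z(-4, 3))*(-5) = ((-1/2 + 1 - 3/1)*(-4))*(-5) = ((-1/2 + 1 - 3*1)*(-4))*(-5) = ((-1/2 + 1 - 3)*(-4))*(-5) = -5/2*(-4)*(-5) = 10*(-5) = -50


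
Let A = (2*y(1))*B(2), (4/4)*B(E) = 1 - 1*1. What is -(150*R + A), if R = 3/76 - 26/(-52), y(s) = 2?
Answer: -3075/38 ≈ -80.921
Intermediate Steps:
B(E) = 0 (B(E) = 1 - 1*1 = 1 - 1 = 0)
R = 41/76 (R = 3*(1/76) - 26*(-1/52) = 3/76 + ½ = 41/76 ≈ 0.53947)
A = 0 (A = (2*2)*0 = 4*0 = 0)
-(150*R + A) = -(150*(41/76) + 0) = -(3075/38 + 0) = -1*3075/38 = -3075/38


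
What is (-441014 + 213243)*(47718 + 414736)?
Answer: -105333610034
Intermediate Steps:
(-441014 + 213243)*(47718 + 414736) = -227771*462454 = -105333610034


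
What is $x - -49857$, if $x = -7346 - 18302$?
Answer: $24209$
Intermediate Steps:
$x = -25648$
$x - -49857 = -25648 - -49857 = -25648 + 49857 = 24209$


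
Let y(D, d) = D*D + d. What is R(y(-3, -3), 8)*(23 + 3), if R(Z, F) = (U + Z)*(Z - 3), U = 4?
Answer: 780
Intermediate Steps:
y(D, d) = d + D**2 (y(D, d) = D**2 + d = d + D**2)
R(Z, F) = (-3 + Z)*(4 + Z) (R(Z, F) = (4 + Z)*(Z - 3) = (4 + Z)*(-3 + Z) = (-3 + Z)*(4 + Z))
R(y(-3, -3), 8)*(23 + 3) = (-12 + (-3 + (-3)**2) + (-3 + (-3)**2)**2)*(23 + 3) = (-12 + (-3 + 9) + (-3 + 9)**2)*26 = (-12 + 6 + 6**2)*26 = (-12 + 6 + 36)*26 = 30*26 = 780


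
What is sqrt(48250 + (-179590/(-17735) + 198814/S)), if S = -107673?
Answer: sqrt(7038949373755316242086)/381916131 ≈ 219.68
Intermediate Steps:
sqrt(48250 + (-179590/(-17735) + 198814/S)) = sqrt(48250 + (-179590/(-17735) + 198814/(-107673))) = sqrt(48250 + (-179590*(-1/17735) + 198814*(-1/107673))) = sqrt(48250 + (35918/3547 - 198814/107673)) = sqrt(48250 + 3162205556/381916131) = sqrt(18430615526306/381916131) = sqrt(7038949373755316242086)/381916131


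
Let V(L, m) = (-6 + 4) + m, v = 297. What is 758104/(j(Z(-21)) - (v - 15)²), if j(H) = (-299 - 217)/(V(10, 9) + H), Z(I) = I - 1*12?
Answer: -4927676/516777 ≈ -9.5354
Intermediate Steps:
Z(I) = -12 + I (Z(I) = I - 12 = -12 + I)
V(L, m) = -2 + m
j(H) = -516/(7 + H) (j(H) = (-299 - 217)/((-2 + 9) + H) = -516/(7 + H))
758104/(j(Z(-21)) - (v - 15)²) = 758104/(-516/(7 + (-12 - 21)) - (297 - 15)²) = 758104/(-516/(7 - 33) - 1*282²) = 758104/(-516/(-26) - 1*79524) = 758104/(-516*(-1/26) - 79524) = 758104/(258/13 - 79524) = 758104/(-1033554/13) = 758104*(-13/1033554) = -4927676/516777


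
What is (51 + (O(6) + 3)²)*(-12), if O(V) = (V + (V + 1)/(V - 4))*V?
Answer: -43812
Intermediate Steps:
O(V) = V*(V + (1 + V)/(-4 + V)) (O(V) = (V + (1 + V)/(-4 + V))*V = V*(V + (1 + V)/(-4 + V)))
(51 + (O(6) + 3)²)*(-12) = (51 + (6*(1 + 6² - 3*6)/(-4 + 6) + 3)²)*(-12) = (51 + (6*(1 + 36 - 18)/2 + 3)²)*(-12) = (51 + (6*(½)*19 + 3)²)*(-12) = (51 + (57 + 3)²)*(-12) = (51 + 60²)*(-12) = (51 + 3600)*(-12) = 3651*(-12) = -43812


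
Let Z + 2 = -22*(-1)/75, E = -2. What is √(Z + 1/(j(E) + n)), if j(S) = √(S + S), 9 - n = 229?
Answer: √(-225521932236 - 5445450*I)/363030 ≈ 1.5793e-5 - 1.3081*I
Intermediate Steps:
n = -220 (n = 9 - 1*229 = 9 - 229 = -220)
j(S) = √2*√S (j(S) = √(2*S) = √2*√S)
Z = -128/75 (Z = -2 - 22*(-1)/75 = -2 + 22*(1/75) = -2 + 22/75 = -128/75 ≈ -1.7067)
√(Z + 1/(j(E) + n)) = √(-128/75 + 1/(√2*√(-2) - 220)) = √(-128/75 + 1/(√2*(I*√2) - 220)) = √(-128/75 + 1/(2*I - 220)) = √(-128/75 + 1/(-220 + 2*I)) = √(-128/75 + (-220 - 2*I)/48404)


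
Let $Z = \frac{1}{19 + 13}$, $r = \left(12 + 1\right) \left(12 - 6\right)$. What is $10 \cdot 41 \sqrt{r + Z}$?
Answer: $\frac{205 \sqrt{4994}}{4} \approx 3621.7$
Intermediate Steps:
$r = 78$ ($r = 13 \cdot 6 = 78$)
$Z = \frac{1}{32} \approx 0.03125$
$10 \cdot 41 \sqrt{r + Z} = 10 \cdot 41 \sqrt{78 + \frac{1}{32}} = 410 \sqrt{\frac{2497}{32}} = 410 \frac{\sqrt{4994}}{8} = \frac{205 \sqrt{4994}}{4}$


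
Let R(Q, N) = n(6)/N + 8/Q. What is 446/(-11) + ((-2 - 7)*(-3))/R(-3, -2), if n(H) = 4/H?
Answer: -545/11 ≈ -49.545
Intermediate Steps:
R(Q, N) = 8/Q + 2/(3*N) (R(Q, N) = (4/6)/N + 8/Q = (4*(⅙))/N + 8/Q = 2/(3*N) + 8/Q = 8/Q + 2/(3*N))
446/(-11) + ((-2 - 7)*(-3))/R(-3, -2) = 446/(-11) + ((-2 - 7)*(-3))/(8/(-3) + (⅔)/(-2)) = 446*(-1/11) + (-9*(-3))/(8*(-⅓) + (⅔)*(-½)) = -446/11 + 27/(-8/3 - ⅓) = -446/11 + 27/(-3) = -446/11 + 27*(-⅓) = -446/11 - 9 = -545/11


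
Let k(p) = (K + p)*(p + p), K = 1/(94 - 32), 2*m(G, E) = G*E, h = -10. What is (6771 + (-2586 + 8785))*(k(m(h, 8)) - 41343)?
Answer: -15336674810/31 ≈ -4.9473e+8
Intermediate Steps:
m(G, E) = E*G/2 (m(G, E) = (G*E)/2 = (E*G)/2 = E*G/2)
K = 1/62 ≈ 0.016129
k(p) = 2*p*(1/62 + p) (k(p) = (1/62 + p)*(p + p) = (1/62 + p)*(2*p) = 2*p*(1/62 + p))
(6771 + (-2586 + 8785))*(k(m(h, 8)) - 41343) = (6771 + (-2586 + 8785))*(((1/2)*8*(-10))*(1 + 62*((1/2)*8*(-10)))/31 - 41343) = (6771 + 6199)*((1/31)*(-40)*(1 + 62*(-40)) - 41343) = 12970*((1/31)*(-40)*(1 - 2480) - 41343) = 12970*((1/31)*(-40)*(-2479) - 41343) = 12970*(99160/31 - 41343) = 12970*(-1182473/31) = -15336674810/31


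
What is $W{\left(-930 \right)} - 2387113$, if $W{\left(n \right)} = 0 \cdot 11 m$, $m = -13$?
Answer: $-2387113$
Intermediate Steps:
$W{\left(n \right)} = 0$ ($W{\left(n \right)} = 0 \cdot 11 \left(-13\right) = 0 \left(-13\right) = 0$)
$W{\left(-930 \right)} - 2387113 = 0 - 2387113 = -2387113$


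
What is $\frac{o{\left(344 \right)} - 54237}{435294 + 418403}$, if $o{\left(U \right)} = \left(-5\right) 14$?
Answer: $- \frac{54307}{853697} \approx -0.063614$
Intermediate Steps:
$o{\left(U \right)} = -70$
$\frac{o{\left(344 \right)} - 54237}{435294 + 418403} = \frac{-70 - 54237}{435294 + 418403} = - \frac{54307}{853697}$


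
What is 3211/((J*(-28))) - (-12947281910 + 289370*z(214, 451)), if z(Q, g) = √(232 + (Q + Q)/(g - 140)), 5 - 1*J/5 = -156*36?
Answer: 10188734026252189/786940 - 578740*√5643095/311 ≈ 1.2943e+10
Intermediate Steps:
J = 28105 (J = 25 - (-780)*36 = 25 - 5*(-5616) = 25 + 28080 = 28105)
z(Q, g) = √(232 + 2*Q/(-140 + g)) (z(Q, g) = √(232 + (2*Q)/(-140 + g)) = √(232 + 2*Q/(-140 + g)))
3211/((J*(-28))) - (-12947281910 + 289370*z(214, 451)) = 3211/((28105*(-28))) - (-12947281910 + 289370*√2*(√(-16240 + 214 + 116*451)/√(-140 + 451))) = 3211/(-786940) - (-12947281910 + 289370*√2*(√311*√(-16240 + 214 + 52316)/311)) = 3211*(-1/786940) - (-12947281910 + 289370*√2*(√11286190/311)) = -3211/786940 - (-12947281910 + 578740*√5643095/311) = -3211/786940 - 289370*(-44743 + 2*√5643095/311) = -3211/786940 + (12947281910 - 578740*√5643095/311) = 10188734026252189/786940 - 578740*√5643095/311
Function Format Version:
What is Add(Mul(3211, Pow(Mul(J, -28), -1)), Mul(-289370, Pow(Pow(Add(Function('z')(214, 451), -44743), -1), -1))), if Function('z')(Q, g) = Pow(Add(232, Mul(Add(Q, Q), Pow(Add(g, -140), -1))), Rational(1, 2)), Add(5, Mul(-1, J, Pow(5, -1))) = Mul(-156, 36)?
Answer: Add(Rational(10188734026252189, 786940), Mul(Rational(-578740, 311), Pow(5643095, Rational(1, 2)))) ≈ 1.2943e+10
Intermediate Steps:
J = 28105 (J = Add(25, Mul(-5, Mul(-156, 36))) = Add(25, Mul(-5, -5616)) = Add(25, 28080) = 28105)
Function('z')(Q, g) = Pow(Add(232, Mul(2, Q, Pow(Add(-140, g), -1))), Rational(1, 2)) (Function('z')(Q, g) = Pow(Add(232, Mul(Mul(2, Q), Pow(Add(-140, g), -1))), Rational(1, 2)) = Pow(Add(232, Mul(2, Q, Pow(Add(-140, g), -1))), Rational(1, 2)))
Add(Mul(3211, Pow(Mul(J, -28), -1)), Mul(-289370, Pow(Pow(Add(Function('z')(214, 451), -44743), -1), -1))) = Add(Mul(3211, Pow(Mul(28105, -28), -1)), Mul(-289370, Pow(Pow(Add(Mul(Pow(2, Rational(1, 2)), Pow(Mul(Pow(Add(-140, 451), -1), Add(-16240, 214, Mul(116, 451))), Rational(1, 2))), -44743), -1), -1))) = Add(Mul(3211, Pow(-786940, -1)), Mul(-289370, Pow(Pow(Add(Mul(Pow(2, Rational(1, 2)), Pow(Mul(Pow(311, -1), Add(-16240, 214, 52316)), Rational(1, 2))), -44743), -1), -1))) = Add(Mul(3211, Rational(-1, 786940)), Mul(-289370, Pow(Pow(Add(Mul(Pow(2, Rational(1, 2)), Pow(Mul(Rational(1, 311), 36290), Rational(1, 2))), -44743), -1), -1))) = Add(Rational(-3211, 786940), Mul(-289370, Pow(Pow(Add(Mul(Pow(2, Rational(1, 2)), Pow(Rational(36290, 311), Rational(1, 2))), -44743), -1), -1))) = Add(Rational(-3211, 786940), Mul(-289370, Pow(Pow(Add(Mul(Pow(2, Rational(1, 2)), Mul(Rational(1, 311), Pow(11286190, Rational(1, 2)))), -44743), -1), -1))) = Add(Rational(-3211, 786940), Mul(-289370, Pow(Pow(Add(Mul(Rational(2, 311), Pow(5643095, Rational(1, 2))), -44743), -1), -1))) = Add(Rational(-3211, 786940), Mul(-289370, Pow(Pow(Add(-44743, Mul(Rational(2, 311), Pow(5643095, Rational(1, 2)))), -1), -1))) = Add(Rational(-3211, 786940), Mul(-289370, Add(-44743, Mul(Rational(2, 311), Pow(5643095, Rational(1, 2)))))) = Add(Rational(-3211, 786940), Add(12947281910, Mul(Rational(-578740, 311), Pow(5643095, Rational(1, 2))))) = Add(Rational(10188734026252189, 786940), Mul(Rational(-578740, 311), Pow(5643095, Rational(1, 2))))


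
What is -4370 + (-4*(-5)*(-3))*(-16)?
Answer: -3410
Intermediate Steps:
-4370 + (-4*(-5)*(-3))*(-16) = -4370 + (20*(-3))*(-16) = -4370 - 60*(-16) = -4370 + 960 = -3410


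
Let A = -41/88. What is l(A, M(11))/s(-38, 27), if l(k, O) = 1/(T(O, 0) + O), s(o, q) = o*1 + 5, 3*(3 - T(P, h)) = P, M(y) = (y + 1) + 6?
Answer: -1/495 ≈ -0.0020202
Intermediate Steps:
M(y) = 7 + y (M(y) = (1 + y) + 6 = 7 + y)
A = -41/88 (A = -41*1/88 = -41/88 ≈ -0.46591)
T(P, h) = 3 - P/3
s(o, q) = 5 + o (s(o, q) = o + 5 = 5 + o)
l(k, O) = 1/(3 + 2*O/3) (l(k, O) = 1/((3 - O/3) + O) = 1/(3 + 2*O/3))
l(A, M(11))/s(-38, 27) = (3/(9 + 2*(7 + 11)))/(5 - 38) = (3/(9 + 2*18))/(-33) = (3/(9 + 36))*(-1/33) = (3/45)*(-1/33) = (3*(1/45))*(-1/33) = (1/15)*(-1/33) = -1/495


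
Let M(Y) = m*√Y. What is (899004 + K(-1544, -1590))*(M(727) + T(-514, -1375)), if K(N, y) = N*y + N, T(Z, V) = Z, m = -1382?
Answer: -1723143880 - 4633044440*√727 ≈ -1.2664e+11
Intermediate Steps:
M(Y) = -1382*√Y
K(N, y) = N + N*y
(899004 + K(-1544, -1590))*(M(727) + T(-514, -1375)) = (899004 - 1544*(1 - 1590))*(-1382*√727 - 514) = (899004 - 1544*(-1589))*(-514 - 1382*√727) = (899004 + 2453416)*(-514 - 1382*√727) = 3352420*(-514 - 1382*√727) = -1723143880 - 4633044440*√727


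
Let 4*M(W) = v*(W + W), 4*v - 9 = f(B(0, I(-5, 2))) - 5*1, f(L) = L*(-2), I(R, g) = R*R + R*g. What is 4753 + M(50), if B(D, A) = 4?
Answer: 4728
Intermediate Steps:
I(R, g) = R**2 + R*g
f(L) = -2*L
v = -1 (v = 9/4 + (-2*4 - 5*1)/4 = 9/4 + (-8 - 5)/4 = 9/4 + (1/4)*(-13) = 9/4 - 13/4 = -1)
M(W) = -W/2 (M(W) = (-(W + W))/4 = (-2*W)/4 = -W/2)
4753 + M(50) = 4753 - 1/2*50 = 4753 - 25 = 4728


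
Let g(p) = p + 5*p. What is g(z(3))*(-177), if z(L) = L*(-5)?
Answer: 15930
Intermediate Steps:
z(L) = -5*L
g(p) = 6*p
g(z(3))*(-177) = (6*(-5*3))*(-177) = (6*(-15))*(-177) = -90*(-177) = 15930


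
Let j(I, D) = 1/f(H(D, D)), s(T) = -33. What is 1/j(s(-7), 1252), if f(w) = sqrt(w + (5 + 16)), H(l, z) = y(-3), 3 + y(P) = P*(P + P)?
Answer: 6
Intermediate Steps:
y(P) = -3 + 2*P**2 (y(P) = -3 + P*(P + P) = -3 + P*(2*P) = -3 + 2*P**2)
H(l, z) = 15 (H(l, z) = -3 + 2*(-3)**2 = -3 + 2*9 = -3 + 18 = 15)
f(w) = sqrt(21 + w) (f(w) = sqrt(w + 21) = sqrt(21 + w))
j(I, D) = 1/6 (j(I, D) = 1/(sqrt(21 + 15)) = 1/(sqrt(36)) = 1/6)
1/j(s(-7), 1252) = 1/(1/6) = 6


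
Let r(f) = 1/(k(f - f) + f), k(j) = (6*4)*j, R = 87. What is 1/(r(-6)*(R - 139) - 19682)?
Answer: -3/59020 ≈ -5.0830e-5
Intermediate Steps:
k(j) = 24*j
r(f) = 1/f (r(f) = 1/(24*(f - f) + f) = 1/(24*0 + f) = 1/(0 + f) = 1/f)
1/(r(-6)*(R - 139) - 19682) = 1/((87 - 139)/(-6) - 19682) = 1/(-⅙*(-52) - 19682) = 1/(26/3 - 19682) = 1/(-59020/3) = -3/59020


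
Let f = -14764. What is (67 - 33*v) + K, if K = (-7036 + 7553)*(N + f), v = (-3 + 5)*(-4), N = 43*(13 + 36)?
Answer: -6543338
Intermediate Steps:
N = 2107 (N = 43*49 = 2107)
v = -8 (v = 2*(-4) = -8)
K = -6543669 (K = (-7036 + 7553)*(2107 - 14764) = 517*(-12657) = -6543669)
(67 - 33*v) + K = (67 - 33*(-8)) - 6543669 = (67 + 264) - 6543669 = 331 - 6543669 = -6543338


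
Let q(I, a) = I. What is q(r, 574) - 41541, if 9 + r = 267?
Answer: -41283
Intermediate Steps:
r = 258 (r = -9 + 267 = 258)
q(r, 574) - 41541 = 258 - 41541 = -41283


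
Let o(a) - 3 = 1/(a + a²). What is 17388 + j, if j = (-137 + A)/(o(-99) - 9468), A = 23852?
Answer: 1596500028522/91829429 ≈ 17386.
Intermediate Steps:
o(a) = 3 + 1/(a + a²)
j = -230082930/91829429 (j = (-137 + 23852)/((1 + 3*(-99) + 3*(-99)²)/((-99)*(1 - 99)) - 9468) = 23715/(-1/99*(1 - 297 + 3*9801)/(-98) - 9468) = 23715/(-1/99*(-1/98)*(1 - 297 + 29403) - 9468) = 23715/(-1/99*(-1/98)*29107 - 9468) = 23715/(29107/9702 - 9468) = 23715/(-91829429/9702) = 23715*(-9702/91829429) = -230082930/91829429 ≈ -2.5055)
17388 + j = 17388 - 230082930/91829429 = 1596500028522/91829429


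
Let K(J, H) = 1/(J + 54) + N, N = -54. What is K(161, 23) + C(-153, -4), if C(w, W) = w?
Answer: -44504/215 ≈ -207.00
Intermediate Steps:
K(J, H) = -54 + 1/(54 + J) (K(J, H) = 1/(J + 54) - 54 = 1/(54 + J) - 54 = -54 + 1/(54 + J))
K(161, 23) + C(-153, -4) = (-2915 - 54*161)/(54 + 161) - 153 = (-2915 - 8694)/215 - 153 = (1/215)*(-11609) - 153 = -11609/215 - 153 = -44504/215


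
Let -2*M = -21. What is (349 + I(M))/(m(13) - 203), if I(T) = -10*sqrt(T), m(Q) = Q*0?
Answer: -349/203 + 5*sqrt(42)/203 ≈ -1.5596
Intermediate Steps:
M = 21/2 (M = -1/2*(-21) = 21/2 ≈ 10.500)
m(Q) = 0
(349 + I(M))/(m(13) - 203) = (349 - 5*sqrt(42))/(0 - 203) = (349 - 5*sqrt(42))/(-203) = (349 - 5*sqrt(42))*(-1/203) = -349/203 + 5*sqrt(42)/203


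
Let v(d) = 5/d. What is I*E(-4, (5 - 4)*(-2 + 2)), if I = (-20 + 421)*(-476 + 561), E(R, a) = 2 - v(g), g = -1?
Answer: 238595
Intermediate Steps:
E(R, a) = 7 (E(R, a) = 2 - 5/(-1) = 2 - 5*(-1) = 2 - 1*(-5) = 2 + 5 = 7)
I = 34085 (I = 401*85 = 34085)
I*E(-4, (5 - 4)*(-2 + 2)) = 34085*7 = 238595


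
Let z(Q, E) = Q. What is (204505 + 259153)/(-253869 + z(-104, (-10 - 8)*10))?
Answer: -463658/253973 ≈ -1.8256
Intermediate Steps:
(204505 + 259153)/(-253869 + z(-104, (-10 - 8)*10)) = (204505 + 259153)/(-253869 - 104) = 463658/(-253973) = 463658*(-1/253973) = -463658/253973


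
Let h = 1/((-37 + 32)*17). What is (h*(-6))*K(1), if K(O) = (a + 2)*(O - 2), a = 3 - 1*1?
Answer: -24/85 ≈ -0.28235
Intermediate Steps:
a = 2 (a = 3 - 1 = 2)
K(O) = -8 + 4*O (K(O) = (2 + 2)*(O - 2) = 4*(-2 + O) = -8 + 4*O)
h = -1/85 (h = (1/17)/(-5) = -⅕*1/17 = -1/85 ≈ -0.011765)
(h*(-6))*K(1) = (-1/85*(-6))*(-8 + 4*1) = 6*(-8 + 4)/85 = (6/85)*(-4) = -24/85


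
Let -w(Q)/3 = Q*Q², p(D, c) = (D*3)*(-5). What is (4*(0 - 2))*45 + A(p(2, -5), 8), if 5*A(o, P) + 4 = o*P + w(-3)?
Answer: -1963/5 ≈ -392.60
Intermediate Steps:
p(D, c) = -15*D (p(D, c) = (3*D)*(-5) = -15*D)
w(Q) = -3*Q³ (w(Q) = -3*Q*Q² = -3*Q³)
A(o, P) = 77/5 + P*o/5 (A(o, P) = -⅘ + (o*P - 3*(-3)³)/5 = -⅘ + (P*o - 3*(-27))/5 = -⅘ + (P*o + 81)/5 = -⅘ + (81 + P*o)/5 = -⅘ + (81/5 + P*o/5) = 77/5 + P*o/5)
(4*(0 - 2))*45 + A(p(2, -5), 8) = (4*(0 - 2))*45 + (77/5 + (⅕)*8*(-15*2)) = (4*(-2))*45 + (77/5 + (⅕)*8*(-30)) = -8*45 + (77/5 - 48) = -360 - 163/5 = -1963/5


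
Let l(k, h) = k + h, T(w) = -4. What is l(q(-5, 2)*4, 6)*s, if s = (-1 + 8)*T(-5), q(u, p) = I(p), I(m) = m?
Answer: -392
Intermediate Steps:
q(u, p) = p
l(k, h) = h + k
s = -28 (s = (-1 + 8)*(-4) = 7*(-4) = -28)
l(q(-5, 2)*4, 6)*s = (6 + 2*4)*(-28) = (6 + 8)*(-28) = 14*(-28) = -392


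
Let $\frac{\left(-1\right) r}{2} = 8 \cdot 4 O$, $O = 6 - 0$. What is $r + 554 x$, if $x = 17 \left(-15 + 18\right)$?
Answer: $27870$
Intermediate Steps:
$O = 6$ ($O = 6 + 0 = 6$)
$x = 51$ ($x = 17 \cdot 3 = 51$)
$r = -384$ ($r = - 2 \cdot 8 \cdot 4 \cdot 6 = - 2 \cdot 32 \cdot 6 = \left(-2\right) 192 = -384$)
$r + 554 x = -384 + 554 \cdot 51 = -384 + 28254 = 27870$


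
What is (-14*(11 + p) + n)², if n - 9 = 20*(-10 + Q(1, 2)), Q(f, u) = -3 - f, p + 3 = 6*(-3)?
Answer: 17161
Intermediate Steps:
p = -21 (p = -3 + 6*(-3) = -3 - 18 = -21)
n = -271 (n = 9 + 20*(-10 + (-3 - 1*1)) = 9 + 20*(-10 + (-3 - 1)) = 9 + 20*(-10 - 4) = 9 + 20*(-14) = 9 - 280 = -271)
(-14*(11 + p) + n)² = (-14*(11 - 21) - 271)² = (-14*(-10) - 271)² = (140 - 271)² = (-131)² = 17161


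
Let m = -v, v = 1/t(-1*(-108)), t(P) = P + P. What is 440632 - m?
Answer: 95176513/216 ≈ 4.4063e+5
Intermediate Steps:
t(P) = 2*P
v = 1/216 (v = 1/(2*(-1*(-108))) = 1/(2*108) = 1/216 ≈ 0.0046296)
m = -1/216 (m = -1*1/216 = -1/216 ≈ -0.0046296)
440632 - m = 440632 - 1*(-1/216) = 440632 + 1/216 = 95176513/216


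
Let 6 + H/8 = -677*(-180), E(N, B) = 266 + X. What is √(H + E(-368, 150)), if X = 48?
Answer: √975146 ≈ 987.50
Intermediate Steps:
E(N, B) = 314 (E(N, B) = 266 + 48 = 314)
H = 974832 (H = -48 + 8*(-677*(-180)) = -48 + 8*121860 = -48 + 974880 = 974832)
√(H + E(-368, 150)) = √(974832 + 314) = √975146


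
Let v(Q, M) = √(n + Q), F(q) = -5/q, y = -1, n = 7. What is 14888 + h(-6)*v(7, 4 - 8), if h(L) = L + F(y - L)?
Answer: 14888 - 7*√14 ≈ 14862.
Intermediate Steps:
v(Q, M) = √(7 + Q)
h(L) = L - 5/(-1 - L)
14888 + h(-6)*v(7, 4 - 8) = 14888 + ((5 - 6*(1 - 6))/(1 - 6))*√(7 + 7) = 14888 + ((5 - 6*(-5))/(-5))*√14 = 14888 + (-(5 + 30)/5)*√14 = 14888 + (-⅕*35)*√14 = 14888 - 7*√14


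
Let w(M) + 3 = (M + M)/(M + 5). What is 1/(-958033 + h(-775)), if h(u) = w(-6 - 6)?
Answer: -7/6706228 ≈ -1.0438e-6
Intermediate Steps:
w(M) = -3 + 2*M/(5 + M) (w(M) = -3 + (M + M)/(M + 5) = -3 + (2*M)/(5 + M) = -3 + 2*M/(5 + M))
h(u) = 3/7 (h(u) = (-15 - (-6 - 6))/(5 + (-6 - 6)) = (-15 - 1*(-12))/(5 - 12) = (-15 + 12)/(-7) = -⅐*(-3) = 3/7)
1/(-958033 + h(-775)) = 1/(-958033 + 3/7) = 1/(-6706228/7) = -7/6706228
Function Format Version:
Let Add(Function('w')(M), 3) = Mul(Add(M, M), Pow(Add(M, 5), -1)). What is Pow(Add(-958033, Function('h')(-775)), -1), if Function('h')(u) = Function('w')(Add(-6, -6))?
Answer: Rational(-7, 6706228) ≈ -1.0438e-6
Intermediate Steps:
Function('w')(M) = Add(-3, Mul(2, M, Pow(Add(5, M), -1))) (Function('w')(M) = Add(-3, Mul(Add(M, M), Pow(Add(M, 5), -1))) = Add(-3, Mul(Mul(2, M), Pow(Add(5, M), -1))) = Add(-3, Mul(2, M, Pow(Add(5, M), -1))))
Function('h')(u) = Rational(3, 7) (Function('h')(u) = Mul(Pow(Add(5, Add(-6, -6)), -1), Add(-15, Mul(-1, Add(-6, -6)))) = Mul(Pow(Add(5, -12), -1), Add(-15, Mul(-1, -12))) = Mul(Pow(-7, -1), Add(-15, 12)) = Mul(Rational(-1, 7), -3) = Rational(3, 7))
Pow(Add(-958033, Function('h')(-775)), -1) = Pow(Add(-958033, Rational(3, 7)), -1) = Pow(Rational(-6706228, 7), -1) = Rational(-7, 6706228)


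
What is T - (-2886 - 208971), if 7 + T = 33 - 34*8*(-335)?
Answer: 303003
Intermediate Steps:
T = 91146 (T = -7 + (33 - 34*8*(-335)) = -7 + (33 - 272*(-335)) = -7 + (33 + 91120) = -7 + 91153 = 91146)
T - (-2886 - 208971) = 91146 - (-2886 - 208971) = 91146 - 1*(-211857) = 91146 + 211857 = 303003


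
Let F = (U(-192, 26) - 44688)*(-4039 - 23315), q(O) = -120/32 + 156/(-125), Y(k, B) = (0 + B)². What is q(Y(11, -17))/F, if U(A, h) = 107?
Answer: -833/203244779000 ≈ -4.0985e-9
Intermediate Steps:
Y(k, B) = B²
q(O) = -2499/500 (q(O) = -120*1/32 + 156*(-1/125) = -15/4 - 156/125 = -2499/500)
F = 1219468674 (F = (107 - 44688)*(-4039 - 23315) = -44581*(-27354) = 1219468674)
q(Y(11, -17))/F = -2499/500/1219468674 = -2499/500*1/1219468674 = -833/203244779000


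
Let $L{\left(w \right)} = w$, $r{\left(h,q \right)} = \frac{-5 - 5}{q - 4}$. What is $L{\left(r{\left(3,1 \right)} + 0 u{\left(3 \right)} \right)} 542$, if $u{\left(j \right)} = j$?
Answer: $\frac{5420}{3} \approx 1806.7$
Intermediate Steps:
$r{\left(h,q \right)} = - \frac{10}{-4 + q}$
$L{\left(r{\left(3,1 \right)} + 0 u{\left(3 \right)} \right)} 542 = \left(- \frac{10}{-4 + 1} + 0 \cdot 3\right) 542 = \left(- \frac{10}{-3} + 0\right) 542 = \left(\left(-10\right) \left(- \frac{1}{3}\right) + 0\right) 542 = \left(\frac{10}{3} + 0\right) 542 = \frac{10}{3} \cdot 542 = \frac{5420}{3}$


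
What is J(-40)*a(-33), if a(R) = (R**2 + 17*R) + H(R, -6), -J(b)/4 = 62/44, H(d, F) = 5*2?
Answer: -33356/11 ≈ -3032.4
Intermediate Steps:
H(d, F) = 10
J(b) = -62/11 (J(b) = -248/44 = -4*31/22 = -62/11)
a(R) = 10 + R**2 + 17*R (a(R) = (R**2 + 17*R) + 10 = 10 + R**2 + 17*R)
J(-40)*a(-33) = -62*(10 + (-33)**2 + 17*(-33))/11 = -62*(10 + 1089 - 561)/11 = -62/11*538 = -33356/11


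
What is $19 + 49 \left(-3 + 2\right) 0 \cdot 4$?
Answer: $19$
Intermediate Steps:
$19 + 49 \left(-3 + 2\right) 0 \cdot 4 = 19 + 49 \left(\left(-1\right) 0\right) = 19 + 49 \cdot 0 = 19 + 0 = 19$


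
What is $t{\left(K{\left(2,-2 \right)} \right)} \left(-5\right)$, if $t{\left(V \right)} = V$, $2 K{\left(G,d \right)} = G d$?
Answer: $10$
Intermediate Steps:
$K{\left(G,d \right)} = \frac{G d}{2}$
$t{\left(K{\left(2,-2 \right)} \right)} \left(-5\right) = \frac{1}{2} \cdot 2 \left(-2\right) \left(-5\right) = \left(-2\right) \left(-5\right) = 10$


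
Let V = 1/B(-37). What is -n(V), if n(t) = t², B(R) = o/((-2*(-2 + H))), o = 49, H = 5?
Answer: -36/2401 ≈ -0.014994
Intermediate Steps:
B(R) = -49/6 (B(R) = 49/((-2*(-2 + 5))) = 49/((-2*3)) = 49/(-6) = 49*(-⅙) = -49/6)
V = -6/49 (V = 1/(-49/6) = -6/49 ≈ -0.12245)
-n(V) = -(-6/49)² = -1*36/2401 = -36/2401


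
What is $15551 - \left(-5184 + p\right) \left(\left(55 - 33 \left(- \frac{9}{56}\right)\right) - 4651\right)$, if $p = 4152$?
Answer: $- \frac{33054334}{7} \approx -4.722 \cdot 10^{6}$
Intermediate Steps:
$15551 - \left(-5184 + p\right) \left(\left(55 - 33 \left(- \frac{9}{56}\right)\right) - 4651\right) = 15551 - \left(-5184 + 4152\right) \left(\left(55 - 33 \left(- \frac{9}{56}\right)\right) - 4651\right) = 15551 - - 1032 \left(\left(55 - 33 \left(\left(-9\right) \frac{1}{56}\right)\right) - 4651\right) = 15551 - - 1032 \left(\left(55 - - \frac{297}{56}\right) - 4651\right) = 15551 - - 1032 \left(\left(55 + \frac{297}{56}\right) - 4651\right) = 15551 - - 1032 \left(\frac{3377}{56} - 4651\right) = 15551 - \left(-1032\right) \left(- \frac{257079}{56}\right) = 15551 - \frac{33163191}{7} = - \frac{33054334}{7}$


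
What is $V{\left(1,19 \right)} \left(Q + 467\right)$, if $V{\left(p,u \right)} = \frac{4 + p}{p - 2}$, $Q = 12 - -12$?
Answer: $-2455$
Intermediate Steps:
$Q = 24$ ($Q = 12 + 12 = 24$)
$V{\left(p,u \right)} = \frac{4 + p}{-2 + p}$
$V{\left(1,19 \right)} \left(Q + 467\right) = \frac{4 + 1}{-2 + 1} \left(24 + 467\right) = \frac{1}{-1} \cdot 5 \cdot 491 = \left(-1\right) 5 \cdot 491 = \left(-5\right) 491 = -2455$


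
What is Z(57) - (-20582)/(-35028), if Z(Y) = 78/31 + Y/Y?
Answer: 1590005/542934 ≈ 2.9285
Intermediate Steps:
Z(Y) = 109/31 (Z(Y) = 78*(1/31) + 1 = 78/31 + 1 = 109/31)
Z(57) - (-20582)/(-35028) = 109/31 - (-20582)/(-35028) = 109/31 - (-20582)*(-1)/35028 = 109/31 - 1*10291/17514 = 109/31 - 10291/17514 = 1590005/542934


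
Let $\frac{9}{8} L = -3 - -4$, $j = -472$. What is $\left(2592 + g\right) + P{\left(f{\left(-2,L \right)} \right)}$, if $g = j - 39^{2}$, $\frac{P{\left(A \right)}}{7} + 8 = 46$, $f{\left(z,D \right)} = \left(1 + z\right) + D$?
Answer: $865$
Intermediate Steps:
$L = \frac{8}{9}$ ($L = \frac{8 \left(-3 - -4\right)}{9} = \frac{8 \left(-3 + 4\right)}{9} = \frac{8}{9} \cdot 1 = \frac{8}{9} \approx 0.88889$)
$f{\left(z,D \right)} = 1 + D + z$
$P{\left(A \right)} = 266$ ($P{\left(A \right)} = -56 + 7 \cdot 46 = -56 + 322 = 266$)
$g = -1993$ ($g = -472 - 39^{2} = -472 - 1521 = -1993$)
$\left(2592 + g\right) + P{\left(f{\left(-2,L \right)} \right)} = \left(2592 - 1993\right) + 266 = 599 + 266 = 865$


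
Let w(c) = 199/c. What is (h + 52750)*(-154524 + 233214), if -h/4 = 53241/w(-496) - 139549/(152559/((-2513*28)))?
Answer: 259681599057771700/10119747 ≈ 2.5661e+10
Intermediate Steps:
h = 8298725373040/30359241 (h = -4*(53241/((199/(-496))) - 139549/(152559/((-2513*28)))) = -4*(53241/((199*(-1/496))) - 139549/(152559/(-70364))) = -4*(53241/(-199/496) - 139549/(152559*(-1/70364))) = -4*(53241*(-496/199) - 139549/(-152559/70364)) = -4*(-26407536/199 - 139549*(-70364/152559)) = -4*(-26407536/199 + 9819225836/152559) = -4*(-2074681343260/30359241) = 8298725373040/30359241 ≈ 2.7335e+5)
(h + 52750)*(-154524 + 233214) = (8298725373040/30359241 + 52750)*(-154524 + 233214) = (9900175335790/30359241)*78690 = 259681599057771700/10119747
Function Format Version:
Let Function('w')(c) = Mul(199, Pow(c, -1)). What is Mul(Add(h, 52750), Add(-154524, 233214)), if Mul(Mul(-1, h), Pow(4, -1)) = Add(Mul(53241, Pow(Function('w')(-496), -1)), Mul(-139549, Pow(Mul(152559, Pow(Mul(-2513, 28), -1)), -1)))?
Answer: Rational(259681599057771700, 10119747) ≈ 2.5661e+10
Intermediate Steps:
h = Rational(8298725373040, 30359241) (h = Mul(-4, Add(Mul(53241, Pow(Mul(199, Pow(-496, -1)), -1)), Mul(-139549, Pow(Mul(152559, Pow(Mul(-2513, 28), -1)), -1)))) = Mul(-4, Add(Mul(53241, Pow(Mul(199, Rational(-1, 496)), -1)), Mul(-139549, Pow(Mul(152559, Pow(-70364, -1)), -1)))) = Mul(-4, Add(Mul(53241, Pow(Rational(-199, 496), -1)), Mul(-139549, Pow(Mul(152559, Rational(-1, 70364)), -1)))) = Mul(-4, Add(Mul(53241, Rational(-496, 199)), Mul(-139549, Pow(Rational(-152559, 70364), -1)))) = Mul(-4, Add(Rational(-26407536, 199), Mul(-139549, Rational(-70364, 152559)))) = Mul(-4, Add(Rational(-26407536, 199), Rational(9819225836, 152559))) = Mul(-4, Rational(-2074681343260, 30359241)) = Rational(8298725373040, 30359241) ≈ 2.7335e+5)
Mul(Add(h, 52750), Add(-154524, 233214)) = Mul(Add(Rational(8298725373040, 30359241), 52750), Add(-154524, 233214)) = Mul(Rational(9900175335790, 30359241), 78690) = Rational(259681599057771700, 10119747)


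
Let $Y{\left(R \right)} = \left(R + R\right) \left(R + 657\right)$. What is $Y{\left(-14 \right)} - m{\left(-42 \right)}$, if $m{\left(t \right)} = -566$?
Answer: $-17438$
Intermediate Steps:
$Y{\left(R \right)} = 2 R \left(657 + R\right)$
$Y{\left(-14 \right)} - m{\left(-42 \right)} = 2 \left(-14\right) \left(657 - 14\right) - -566 = 2 \left(-14\right) 643 + 566 = -18004 + 566 = -17438$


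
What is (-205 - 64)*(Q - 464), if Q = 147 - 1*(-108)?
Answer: 56221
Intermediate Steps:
Q = 255 (Q = 147 + 108 = 255)
(-205 - 64)*(Q - 464) = (-205 - 64)*(255 - 464) = -269*(-209) = 56221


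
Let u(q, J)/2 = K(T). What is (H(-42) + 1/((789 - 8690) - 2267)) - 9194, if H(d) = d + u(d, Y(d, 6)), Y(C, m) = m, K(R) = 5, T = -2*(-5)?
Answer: -93809969/10168 ≈ -9226.0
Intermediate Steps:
T = 10
u(q, J) = 10 (u(q, J) = 2*5 = 10)
H(d) = 10 + d (H(d) = d + 10 = 10 + d)
(H(-42) + 1/((789 - 8690) - 2267)) - 9194 = ((10 - 42) + 1/((789 - 8690) - 2267)) - 9194 = (-32 + 1/(-7901 - 2267)) - 9194 = (-32 + 1/(-10168)) - 9194 = (-32 - 1/10168) - 9194 = -325377/10168 - 9194 = -93809969/10168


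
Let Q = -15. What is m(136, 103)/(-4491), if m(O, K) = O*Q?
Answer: 680/1497 ≈ 0.45424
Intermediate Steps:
m(O, K) = -15*O (m(O, K) = O*(-15) = -15*O)
m(136, 103)/(-4491) = -15*136/(-4491) = -2040*(-1/4491) = 680/1497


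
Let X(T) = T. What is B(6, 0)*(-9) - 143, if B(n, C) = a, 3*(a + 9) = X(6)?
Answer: -80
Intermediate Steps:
a = -7 (a = -9 + (⅓)*6 = -9 + 2 = -7)
B(n, C) = -7
B(6, 0)*(-9) - 143 = -7*(-9) - 143 = 63 - 143 = -80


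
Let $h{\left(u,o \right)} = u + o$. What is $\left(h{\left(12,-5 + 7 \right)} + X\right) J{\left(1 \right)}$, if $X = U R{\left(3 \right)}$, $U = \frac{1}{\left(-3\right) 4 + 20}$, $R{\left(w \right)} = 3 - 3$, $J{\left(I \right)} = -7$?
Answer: $-98$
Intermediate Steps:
$R{\left(w \right)} = 0$ ($R{\left(w \right)} = 3 - 3 = 0$)
$U = \frac{1}{8}$ ($U = \frac{1}{-12 + 20} = \frac{1}{8} \approx 0.125$)
$X = 0$ ($X = \frac{1}{8} \cdot 0 = 0$)
$h{\left(u,o \right)} = o + u$
$\left(h{\left(12,-5 + 7 \right)} + X\right) J{\left(1 \right)} = \left(\left(\left(-5 + 7\right) + 12\right) + 0\right) \left(-7\right) = \left(\left(2 + 12\right) + 0\right) \left(-7\right) = \left(14 + 0\right) \left(-7\right) = 14 \left(-7\right) = -98$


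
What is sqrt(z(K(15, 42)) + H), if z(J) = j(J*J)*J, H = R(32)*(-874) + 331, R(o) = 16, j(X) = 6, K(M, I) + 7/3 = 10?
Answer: I*sqrt(13607) ≈ 116.65*I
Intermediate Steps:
K(M, I) = 23/3 (K(M, I) = -7/3 + 10 = 23/3)
H = -13653 (H = 16*(-874) + 331 = -13984 + 331 = -13653)
z(J) = 6*J
sqrt(z(K(15, 42)) + H) = sqrt(6*(23/3) - 13653) = sqrt(46 - 13653) = sqrt(-13607) = I*sqrt(13607)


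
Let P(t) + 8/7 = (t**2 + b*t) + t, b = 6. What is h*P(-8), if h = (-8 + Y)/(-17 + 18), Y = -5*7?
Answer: -2064/7 ≈ -294.86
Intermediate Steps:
Y = -35
h = -43 (h = (-8 - 35)/(-17 + 18) = -43/1 = -43*1 = -43)
P(t) = -8/7 + t**2 + 7*t (P(t) = -8/7 + ((t**2 + 6*t) + t) = -8/7 + (t**2 + 7*t) = -8/7 + t**2 + 7*t)
h*P(-8) = -43*(-8/7 + (-8)**2 + 7*(-8)) = -43*(-8/7 + 64 - 56) = -43*48/7 = -2064/7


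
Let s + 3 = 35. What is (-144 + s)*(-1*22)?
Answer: 2464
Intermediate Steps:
s = 32 (s = -3 + 35 = 32)
(-144 + s)*(-1*22) = (-144 + 32)*(-1*22) = -112*(-22) = 2464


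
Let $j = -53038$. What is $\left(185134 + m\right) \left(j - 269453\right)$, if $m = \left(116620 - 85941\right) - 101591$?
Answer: $-36835567002$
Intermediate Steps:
$m = -70912$ ($m = 30679 - 101591 = -70912$)
$\left(185134 + m\right) \left(j - 269453\right) = \left(185134 - 70912\right) \left(-53038 - 269453\right) = 114222 \left(-322491\right) = -36835567002$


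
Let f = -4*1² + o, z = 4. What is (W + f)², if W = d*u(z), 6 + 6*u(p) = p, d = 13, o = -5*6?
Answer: 13225/9 ≈ 1469.4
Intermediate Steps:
o = -30
u(p) = -1 + p/6
W = -13/3 (W = 13*(-1 + (⅙)*4) = 13*(-1 + ⅔) = 13*(-⅓) = -13/3 ≈ -4.3333)
f = -34 (f = -4*1² - 30 = -4*1 - 30 = -4 - 30 = -34)
(W + f)² = (-13/3 - 34)² = (-115/3)² = 13225/9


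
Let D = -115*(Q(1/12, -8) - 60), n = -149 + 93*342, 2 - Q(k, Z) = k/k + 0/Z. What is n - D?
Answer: 24872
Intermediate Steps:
Q(k, Z) = 1 (Q(k, Z) = 2 - (k/k + 0/Z) = 2 - (1 + 0) = 2 - 1*1 = 2 - 1 = 1)
n = 31657 (n = -149 + 31806 = 31657)
D = 6785 (D = -115*(1 - 60) = -115*(-59) = 6785)
n - D = 31657 - 1*6785 = 31657 - 6785 = 24872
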